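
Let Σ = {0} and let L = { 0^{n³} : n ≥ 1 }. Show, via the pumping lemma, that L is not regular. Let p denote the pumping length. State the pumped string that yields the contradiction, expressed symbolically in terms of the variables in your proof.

0^{p³+k}

Toward a contradiction, assume L is regular with pumping length p.
Take w = 0^{p³} ∈ L with |w| = p³ ≥ p.
Write w = xyz as guaranteed by the lemma, with |xy| ≤ p and y is nonempty.
Then y = 0^k for some k with 1 ≤ k ≤ p.
Pump with i = 2: xy^2z = 0^{p³+k}. Since 1 ≤ k ≤ p, p³ < p³+k ≤ p³+p < p³+3p²+3p+1 = (p+1)³, so p³+k is not a perfect cube. So xy^2z ∉ L.
This is a contradiction; hence L is not regular.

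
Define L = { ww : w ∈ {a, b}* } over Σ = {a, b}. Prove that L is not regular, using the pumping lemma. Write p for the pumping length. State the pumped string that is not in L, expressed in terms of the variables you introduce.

a^{p+k} b^p a^p b^p

Assume L is regular; let p be its pumping constant.
Take w = a^p b^p a^p b^p = uu where u = a^pb^p; then w ∈ L and |w| = 4p ≥ p.
The pumping lemma gives a decomposition w = xyz where |xy| ≤ p and |y| > 0.
Since the first p symbols of w are all a's and |xy| ≤ p, y lies entirely in the leading a-block: y = a^k for some k with 1 ≤ k ≤ p.
Pump with i = 2: xy^2z = a^{p+k} b^p a^p b^p, of length 4p+k. Suppose this equals vv. The string starts with a and ends with b, so v does too; thus the boundary between the two copies of v is a b→a transition. There is exactly one such transition, at position 2p+k, so |v| = 2p+k and |vv| = 4p+2k ≠ 4p+k since k ≥ 1. So xy^2z ∉ L.
This is a contradiction; hence L is not regular.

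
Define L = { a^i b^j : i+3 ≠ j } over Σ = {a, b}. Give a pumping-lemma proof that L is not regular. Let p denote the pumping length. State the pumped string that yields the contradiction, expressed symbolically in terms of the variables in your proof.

Assume L is regular. Let p be the pumping length given by the pumping lemma.
Choose w = a^p b^{p+p!+3}. Since p ≠ (p+p!+3)-3 = p+p!, w ∈ L; and |w| ≥ p.
By the pumping lemma, w = xyz with |xy| ≤ p and |y| > 0.
Since the first p symbols of w are all a's and |xy| ≤ p, y lies entirely in the leading a-block: y = a^k for some k with 1 ≤ k ≤ p.
Since 1 ≤ k ≤ p, k divides p!; set t = 1 + p!/k. Then xy^t z has p + (p!/k)·k = p + p! copies of a. Now the a-count is p+p! and (b-count)-3 = (p+p!+3)-3 = p+p!, so i+3 ≠ j fails. So xy^t z = a^{p+p!} b^{p+p!+3} ∉ L.
This contradicts the pumping lemma, so L is not regular.

a^{p+p!} b^{p+p!+3}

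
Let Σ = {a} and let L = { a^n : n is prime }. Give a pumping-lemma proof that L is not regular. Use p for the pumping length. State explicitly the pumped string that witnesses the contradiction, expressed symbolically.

a^{q(1+k)}

Toward a contradiction, assume L is regular with pumping length p.
Let q be a prime with q ≥ p+2 (infinitely many primes exist), and take w = a^q ∈ L with |w| = q ≥ p.
The pumping lemma gives a decomposition w = xyz where |xy| ≤ p and y is nonempty.
Then y = a^k for some k with 1 ≤ k ≤ p.
Since 1 ≤ k ≤ p, |xz| = q-k. Pump with i = q+1: |xy^{q+1}z| = (q-k)+(q+1)k = q+qk = q(1+k), which is composite (both factors ≥ 2). So xy^{q+1}z = a^{q(1+k)} ∉ L.
Contradiction. Therefore L is not regular.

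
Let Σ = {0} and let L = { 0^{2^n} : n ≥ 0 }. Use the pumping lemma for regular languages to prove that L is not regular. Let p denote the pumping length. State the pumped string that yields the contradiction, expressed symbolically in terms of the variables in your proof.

0^{2^p+k}

Suppose for contradiction that L is regular, and let p be the pumping length.
Take w = 0^{2^p} ∈ L with |w| = 2^p ≥ p.
Write w = xyz as guaranteed by the lemma, with |xy| ≤ p and |y| > 0.
Then y = 0^k for some k with 1 ≤ k ≤ p.
Pump with i = 2: xy^2z = 0^{2^p+k}. Since 1 ≤ k ≤ p < 2^p, we have 2^p < 2^p+k < 2^{p+1}, so 2^p+k is not a power of 2. So xy^2z ∉ L.
This is a contradiction; hence L is not regular.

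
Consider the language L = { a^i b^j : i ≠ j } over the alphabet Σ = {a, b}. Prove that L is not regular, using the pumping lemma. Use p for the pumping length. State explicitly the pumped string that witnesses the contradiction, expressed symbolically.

Suppose for contradiction that L is regular, and let p be the pumping length.
Choose w = a^p b^{p+p!}. Since p ≠ p+p!, w ∈ L; and |w| ≥ p.
The pumping lemma gives a decomposition w = xyz where |xy| ≤ p and |y| ≥ 1.
Because |xy| ≤ p and w begins with p copies of a, we have y = a^k with 1 ≤ k ≤ p.
Since 1 ≤ k ≤ p, k divides p!; set t = 1 + p!/k. Then xy^t z has p + (p!/k)·k = p + p! copies of a. Now the a-count equals the b-count, so i ≠ j fails. So xy^t z = a^{p+p!} b^{p+p!} ∉ L.
Contradiction. Therefore L is not regular.

a^{p+p!} b^{p+p!}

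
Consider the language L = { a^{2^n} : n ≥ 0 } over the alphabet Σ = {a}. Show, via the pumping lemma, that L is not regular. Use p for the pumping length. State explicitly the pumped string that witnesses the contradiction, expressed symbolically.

a^{2^p+k}

Assume L is regular. Let p be the pumping length given by the pumping lemma.
Take w = a^{2^p} ∈ L with |w| = 2^p ≥ p.
By the pumping lemma, w = xyz with |xy| ≤ p and y is nonempty.
Then y = a^k for some k with 1 ≤ k ≤ p.
Pump with i = 2: xy^2z = a^{2^p+k}. Since 1 ≤ k ≤ p < 2^p, we have 2^p < 2^p+k < 2^{p+1}, so 2^p+k is not a power of 2. So xy^2z ∉ L.
This is a contradiction; hence L is not regular.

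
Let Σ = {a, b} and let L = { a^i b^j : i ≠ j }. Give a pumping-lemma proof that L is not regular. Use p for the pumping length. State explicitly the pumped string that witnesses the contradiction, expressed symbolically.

a^{p+p!} b^{p+p!}

Toward a contradiction, assume L is regular with pumping length p.
Choose w = a^p b^{p+p!}. Since p ≠ p+p!, w ∈ L; and |w| ≥ p.
Write w = xyz as guaranteed by the lemma, with |xy| ≤ p and y is nonempty.
Because |xy| ≤ p and w begins with p copies of a, we have y = a^k with 1 ≤ k ≤ p.
Since 1 ≤ k ≤ p, k divides p!; set t = 1 + p!/k. Then xy^t z has p + (p!/k)·k = p + p! copies of a. Now the a-count equals the b-count, so i ≠ j fails. So xy^t z = a^{p+p!} b^{p+p!} ∉ L.
This is a contradiction; hence L is not regular.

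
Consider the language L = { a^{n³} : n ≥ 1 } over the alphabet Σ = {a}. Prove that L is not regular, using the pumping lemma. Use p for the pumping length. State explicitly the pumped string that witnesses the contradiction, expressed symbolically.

a^{p³+k}

Suppose for contradiction that L is regular, and let p be the pumping length.
Take w = a^{p³} ∈ L with |w| = p³ ≥ p.
By the pumping lemma, w = xyz with |xy| ≤ p and |y| ≥ 1.
Then y = a^k for some k with 1 ≤ k ≤ p.
Pump with i = 2: xy^2z = a^{p³+k}. Since 1 ≤ k ≤ p, p³ < p³+k ≤ p³+p < p³+3p²+3p+1 = (p+1)³, so p³+k is not a perfect cube. So xy^2z ∉ L.
This contradicts the pumping lemma, so L is not regular.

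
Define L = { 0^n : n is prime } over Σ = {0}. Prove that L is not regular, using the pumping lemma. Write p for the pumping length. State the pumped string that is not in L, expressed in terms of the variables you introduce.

Toward a contradiction, assume L is regular with pumping length p.
Let q be a prime with q ≥ p+2 (infinitely many primes exist), and take w = 0^q ∈ L with |w| = q ≥ p.
The pumping lemma gives a decomposition w = xyz where |xy| ≤ p and y is nonempty.
Then y = 0^k for some k with 1 ≤ k ≤ p.
Since 1 ≤ k ≤ p, |xz| = q-k. Pump with i = q+1: |xy^{q+1}z| = (q-k)+(q+1)k = q+qk = q(1+k), which is composite (both factors ≥ 2). So xy^{q+1}z = 0^{q(1+k)} ∉ L.
This contradicts the pumping lemma, so L is not regular.

0^{q(1+k)}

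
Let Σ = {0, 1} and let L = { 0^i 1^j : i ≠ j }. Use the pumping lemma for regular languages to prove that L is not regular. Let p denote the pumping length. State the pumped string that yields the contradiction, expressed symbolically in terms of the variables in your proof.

0^{p+p!} 1^{p+p!}

Toward a contradiction, assume L is regular with pumping length p.
Choose w = 0^p 1^{p+p!}. Since p ≠ p+p!, w ∈ L; and |w| ≥ p.
The pumping lemma gives a decomposition w = xyz where |xy| ≤ p and |y| > 0.
Because |xy| ≤ p and w begins with p copies of 0, we have y = 0^k with 1 ≤ k ≤ p.
Since 1 ≤ k ≤ p, k divides p!; set t = 1 + p!/k. Then xy^t z has p + (p!/k)·k = p + p! copies of 0. Now the 0-count equals the 1-count, so i ≠ j fails. So xy^t z = 0^{p+p!} 1^{p+p!} ∉ L.
This is a contradiction; hence L is not regular.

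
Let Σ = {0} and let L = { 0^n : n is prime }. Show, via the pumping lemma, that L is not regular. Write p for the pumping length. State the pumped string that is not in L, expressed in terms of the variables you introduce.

Assume L is regular; let p be its pumping constant.
Let q be a prime with q ≥ p+2 (infinitely many primes exist), and take w = 0^q ∈ L with |w| = q ≥ p.
The pumping lemma gives a decomposition w = xyz where |xy| ≤ p and |y| > 0.
Then y = 0^k for some k with 1 ≤ k ≤ p.
Since 1 ≤ k ≤ p, |xz| = q-k. Pump with i = q+1: |xy^{q+1}z| = (q-k)+(q+1)k = q+qk = q(1+k), which is composite (both factors ≥ 2). So xy^{q+1}z = 0^{q(1+k)} ∉ L.
Contradiction. Therefore L is not regular.

0^{q(1+k)}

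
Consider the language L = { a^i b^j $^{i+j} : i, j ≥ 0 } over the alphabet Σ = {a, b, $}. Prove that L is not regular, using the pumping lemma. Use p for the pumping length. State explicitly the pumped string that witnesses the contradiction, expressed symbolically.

a^{p+k} b^p $^{2p}

Assume L is regular. Let p be the pumping length given by the pumping lemma.
Take w = a^p b^p $^{2p} ∈ L (with i=j=p, i+j=2p), |w| = 4p ≥ p.
By the pumping lemma, w = xyz with |xy| ≤ p and |y| > 0.
Because |xy| ≤ p and w begins with p copies of a, we have y = a^k with 1 ≤ k ≤ p.
Consider xy^2z = a^{p+k} b^p $^{2p}. Now the a- and b-counts sum to 2p+k, but the $-count is 2p ≠ 2p+k. So xy^2z ∉ L.
Contradiction. Therefore L is not regular.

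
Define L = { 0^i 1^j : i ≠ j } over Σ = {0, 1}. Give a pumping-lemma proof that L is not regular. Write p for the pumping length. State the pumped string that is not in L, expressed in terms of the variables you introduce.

Assume L is regular. Let p be the pumping length given by the pumping lemma.
Choose w = 0^p 1^{p+p!}. Since p ≠ p+p!, w ∈ L; and |w| ≥ p.
The pumping lemma gives a decomposition w = xyz where |xy| ≤ p and |y| > 0.
Since the first p symbols of w are all 0's and |xy| ≤ p, y lies entirely in the leading 0-block: y = 0^k for some k with 1 ≤ k ≤ p.
Since 1 ≤ k ≤ p, k divides p!; set t = 1 + p!/k. Then xy^t z has p + (p!/k)·k = p + p! copies of 0. Now the 0-count equals the 1-count, so i ≠ j fails. So xy^t z = 0^{p+p!} 1^{p+p!} ∉ L.
This contradicts the pumping lemma, so L is not regular.

0^{p+p!} 1^{p+p!}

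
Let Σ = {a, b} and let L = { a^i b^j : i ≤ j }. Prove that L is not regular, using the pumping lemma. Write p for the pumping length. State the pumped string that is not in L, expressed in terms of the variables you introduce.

Toward a contradiction, assume L is regular with pumping length p.
Choose w = a^p b^p ∈ L, with |w| = 2p ≥ p.
By the pumping lemma, w = xyz with |xy| ≤ p and y is nonempty.
Because |xy| ≤ p and w begins with p copies of a, we have y = a^k with 1 ≤ k ≤ p.
Consider xy^2z = a^{p+k} b^p. Since k ≥ 1, the a-count p+k exceeds the b-count p, so i ≤ j fails; thus xy^2z ∉ L.
This contradicts the pumping lemma, so L is not regular.

a^{p+k} b^p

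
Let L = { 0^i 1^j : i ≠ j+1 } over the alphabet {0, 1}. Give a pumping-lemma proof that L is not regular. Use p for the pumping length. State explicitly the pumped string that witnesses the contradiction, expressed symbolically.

0^{p+p!} 1^{p+p!-1}

Suppose for contradiction that L is regular, and let p be the pumping length.
Choose w = 0^p 1^{p+p!-1}. Since p ≠ (p+p!-1)+1 = p+p!, w ∈ L; and |w| ≥ p.
By the pumping lemma, w = xyz with |xy| ≤ p and y is nonempty.
The first p characters of w are 0's, so xy (and hence y) consists only of 0's. Write y = 0^k, 1 ≤ k ≤ p.
Since 1 ≤ k ≤ p, k divides p!; set t = 1 + p!/k. Then xy^t z has p + (p!/k)·k = p + p! copies of 0. Now the 0-count is p+p! and (1-count)+1 = (p+p!-1)+1 = p+p!, so i ≠ j+1 fails. So xy^t z = 0^{p+p!} 1^{p+p!-1} ∉ L.
This contradicts the pumping lemma, so L is not regular.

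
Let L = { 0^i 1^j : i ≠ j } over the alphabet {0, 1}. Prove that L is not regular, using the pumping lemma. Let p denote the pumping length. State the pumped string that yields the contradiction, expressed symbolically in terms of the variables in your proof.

0^{p+p!} 1^{p+p!}

Assume L is regular. Let p be the pumping length given by the pumping lemma.
Choose w = 0^p 1^{p+p!}. Since p ≠ p+p!, w ∈ L; and |w| ≥ p.
The pumping lemma gives a decomposition w = xyz where |xy| ≤ p and y is nonempty.
Because |xy| ≤ p and w begins with p copies of 0, we have y = 0^k with 1 ≤ k ≤ p.
Since 1 ≤ k ≤ p, k divides p!; set t = 1 + p!/k. Then xy^t z has p + (p!/k)·k = p + p! copies of 0. Now the 0-count equals the 1-count, so i ≠ j fails. So xy^t z = 0^{p+p!} 1^{p+p!} ∉ L.
Contradiction. Therefore L is not regular.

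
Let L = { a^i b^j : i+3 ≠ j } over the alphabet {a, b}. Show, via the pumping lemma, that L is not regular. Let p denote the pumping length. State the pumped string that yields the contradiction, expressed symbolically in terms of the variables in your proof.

a^{p+p!} b^{p+p!+3}

Toward a contradiction, assume L is regular with pumping length p.
Choose w = a^p b^{p+p!+3}. Since p ≠ (p+p!+3)-3 = p+p!, w ∈ L; and |w| ≥ p.
The pumping lemma gives a decomposition w = xyz where |xy| ≤ p and |y| ≥ 1.
The first p characters of w are a's, so xy (and hence y) consists only of a's. Write y = a^k, 1 ≤ k ≤ p.
Since 1 ≤ k ≤ p, k divides p!; set t = 1 + p!/k. Then xy^t z has p + (p!/k)·k = p + p! copies of a. Now the a-count is p+p! and (b-count)-3 = (p+p!+3)-3 = p+p!, so i+3 ≠ j fails. So xy^t z = a^{p+p!} b^{p+p!+3} ∉ L.
This is a contradiction; hence L is not regular.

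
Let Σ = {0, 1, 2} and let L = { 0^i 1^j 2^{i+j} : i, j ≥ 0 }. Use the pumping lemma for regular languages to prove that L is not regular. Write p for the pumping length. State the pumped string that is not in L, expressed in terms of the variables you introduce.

Toward a contradiction, assume L is regular with pumping length p.
Take w = 0^p 1^p 2^{2p} ∈ L (with i=j=p, i+j=2p), |w| = 4p ≥ p.
By the pumping lemma, w = xyz with |xy| ≤ p and |y| > 0.
Because |xy| ≤ p and w begins with p copies of 0, we have y = 0^k with 1 ≤ k ≤ p.
Consider xy^2z = 0^{p+k} 1^p 2^{2p}. Now the 0- and 1-counts sum to 2p+k, but the 2-count is 2p ≠ 2p+k. So xy^2z ∉ L.
This contradicts the pumping lemma, so L is not regular.

0^{p+k} 1^p 2^{2p}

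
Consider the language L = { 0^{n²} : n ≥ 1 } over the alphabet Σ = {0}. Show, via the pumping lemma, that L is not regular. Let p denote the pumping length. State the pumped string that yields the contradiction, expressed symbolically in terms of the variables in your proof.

0^{p²+k}

Assume L is regular; let p be its pumping constant.
Take w = 0^{p²} ∈ L with |w| = p² ≥ p.
Write w = xyz as guaranteed by the lemma, with |xy| ≤ p and y is nonempty.
Then y = 0^k for some k with 1 ≤ k ≤ p.
Pump with i = 2: xy^2z = 0^{p²+k}. Since 1 ≤ k ≤ p, p² < p²+k ≤ p²+p < (p+1)², so p²+k lies strictly between consecutive squares and is not a perfect square. So xy^2z ∉ L.
Contradiction. Therefore L is not regular.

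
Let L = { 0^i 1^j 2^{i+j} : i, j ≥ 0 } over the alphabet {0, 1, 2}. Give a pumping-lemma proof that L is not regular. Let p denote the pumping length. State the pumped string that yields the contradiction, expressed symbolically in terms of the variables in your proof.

Suppose for contradiction that L is regular, and let p be the pumping length.
Take w = 0^p 1^p 2^{2p} ∈ L (with i=j=p, i+j=2p), |w| = 4p ≥ p.
The pumping lemma gives a decomposition w = xyz where |xy| ≤ p and y is nonempty.
Since the first p symbols of w are all 0's and |xy| ≤ p, y lies entirely in the leading 0-block: y = 0^k for some k with 1 ≤ k ≤ p.
Consider xy^2z = 0^{p+k} 1^p 2^{2p}. Now the 0- and 1-counts sum to 2p+k, but the 2-count is 2p ≠ 2p+k. So xy^2z ∉ L.
Contradiction. Therefore L is not regular.

0^{p+k} 1^p 2^{2p}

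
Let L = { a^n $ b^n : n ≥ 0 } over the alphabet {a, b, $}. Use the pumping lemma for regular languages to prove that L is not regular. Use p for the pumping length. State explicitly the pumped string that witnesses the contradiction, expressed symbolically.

a^{p+k} $ b^p

Suppose for contradiction that L is regular, and let p be the pumping length.
Take w = a^p $ b^p ∈ L with |w| = 2p+1 ≥ p.
Write w = xyz as guaranteed by the lemma, with |xy| ≤ p and |y| > 0.
Because |xy| ≤ p and w begins with p copies of a, we have y = a^k with 1 ≤ k ≤ p.
Pump with i = 2: xy^2z = a^{p+k} $ b^p, which would require p+k = p. But k ≥ 1, so xy^2z ∉ L.
This contradicts the pumping lemma, so L is not regular.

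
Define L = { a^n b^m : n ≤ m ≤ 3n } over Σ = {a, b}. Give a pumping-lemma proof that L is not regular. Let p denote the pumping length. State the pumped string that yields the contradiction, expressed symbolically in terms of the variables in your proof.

Suppose for contradiction that L is regular, and let p be the pumping length.
Take w = a^p b^p ∈ L (since p ≤ p ≤ 3p), with |w| = 2p ≥ p.
The pumping lemma gives a decomposition w = xyz where |xy| ≤ p and y is nonempty.
Because |xy| ≤ p and w begins with p copies of a, we have y = a^k with 1 ≤ k ≤ p.
Pump with i = 2: xy^2z = a^{p+k} b^p. Now n = p+k > p = m, so the condition n ≤ m fails. Thus xy^2z ∉ L.
This contradicts the pumping lemma, so L is not regular.

a^{p+k} b^p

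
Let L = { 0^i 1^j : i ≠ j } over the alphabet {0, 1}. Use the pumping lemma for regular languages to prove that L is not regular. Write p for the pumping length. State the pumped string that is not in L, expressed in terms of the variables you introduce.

Assume L is regular; let p be its pumping constant.
Choose w = 0^p 1^{p+p!}. Since p ≠ p+p!, w ∈ L; and |w| ≥ p.
By the pumping lemma, w = xyz with |xy| ≤ p and |y| ≥ 1.
Since the first p symbols of w are all 0's and |xy| ≤ p, y lies entirely in the leading 0-block: y = 0^k for some k with 1 ≤ k ≤ p.
Since 1 ≤ k ≤ p, k divides p!; set t = 1 + p!/k. Then xy^t z has p + (p!/k)·k = p + p! copies of 0. Now the 0-count equals the 1-count, so i ≠ j fails. So xy^t z = 0^{p+p!} 1^{p+p!} ∉ L.
Contradiction. Therefore L is not regular.

0^{p+p!} 1^{p+p!}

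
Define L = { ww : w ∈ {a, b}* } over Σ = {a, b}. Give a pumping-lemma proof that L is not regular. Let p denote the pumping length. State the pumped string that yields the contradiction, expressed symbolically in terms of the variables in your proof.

Assume L is regular. Let p be the pumping length given by the pumping lemma.
Take w = a^p b^p a^p b^p = uu where u = a^pb^p; then w ∈ L and |w| = 4p ≥ p.
The pumping lemma gives a decomposition w = xyz where |xy| ≤ p and |y| > 0.
The first p characters of w are a's, so xy (and hence y) consists only of a's. Write y = a^k, 1 ≤ k ≤ p.
Pump with i = 2: xy^2z = a^{p+k} b^p a^p b^p, of length 4p+k. Suppose this equals vv. The string starts with a and ends with b, so v does too; thus the boundary between the two copies of v is a b→a transition. There is exactly one such transition, at position 2p+k, so |v| = 2p+k and |vv| = 4p+2k ≠ 4p+k since k ≥ 1. So xy^2z ∉ L.
This is a contradiction; hence L is not regular.

a^{p+k} b^p a^p b^p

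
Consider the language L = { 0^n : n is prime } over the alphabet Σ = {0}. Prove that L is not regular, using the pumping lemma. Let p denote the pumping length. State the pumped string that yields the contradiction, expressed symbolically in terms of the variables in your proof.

0^{q(1+k)}

Assume L is regular. Let p be the pumping length given by the pumping lemma.
Let q be a prime with q ≥ p+2 (infinitely many primes exist), and take w = 0^q ∈ L with |w| = q ≥ p.
By the pumping lemma, w = xyz with |xy| ≤ p and y is nonempty.
Then y = 0^k for some k with 1 ≤ k ≤ p.
Since 1 ≤ k ≤ p, |xz| = q-k. Pump with i = q+1: |xy^{q+1}z| = (q-k)+(q+1)k = q+qk = q(1+k), which is composite (both factors ≥ 2). So xy^{q+1}z = 0^{q(1+k)} ∉ L.
Contradiction. Therefore L is not regular.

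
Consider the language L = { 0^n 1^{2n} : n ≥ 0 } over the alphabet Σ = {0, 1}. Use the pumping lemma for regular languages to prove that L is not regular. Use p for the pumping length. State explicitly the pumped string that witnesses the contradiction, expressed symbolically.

0^{p+k} 1^{2p}

Toward a contradiction, assume L is regular with pumping length p.
Take w = 0^p 1^{2p}. Then w ∈ L and |w| = 3p ≥ p.
By the pumping lemma, w = xyz with |xy| ≤ p and y is nonempty.
Since the first p symbols of w are all 0's and |xy| ≤ p, y lies entirely in the leading 0-block: y = 0^k for some k with 1 ≤ k ≤ p.
Pump with i = 2: xy^2z = 0^{p+k} 1^{2p}. For this to lie in L we would need 2p = 2(p+k), which forces k = 0. But k ≥ 1, so xy^2z ∉ L.
Contradiction. Therefore L is not regular.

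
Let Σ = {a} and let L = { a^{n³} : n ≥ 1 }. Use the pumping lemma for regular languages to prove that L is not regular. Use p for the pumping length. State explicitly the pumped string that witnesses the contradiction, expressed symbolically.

Assume L is regular. Let p be the pumping length given by the pumping lemma.
Take w = a^{p³} ∈ L with |w| = p³ ≥ p.
The pumping lemma gives a decomposition w = xyz where |xy| ≤ p and y is nonempty.
Then y = a^k for some k with 1 ≤ k ≤ p.
Pump with i = 2: xy^2z = a^{p³+k}. Since 1 ≤ k ≤ p, p³ < p³+k ≤ p³+p < p³+3p²+3p+1 = (p+1)³, so p³+k is not a perfect cube. So xy^2z ∉ L.
Contradiction. Therefore L is not regular.

a^{p³+k}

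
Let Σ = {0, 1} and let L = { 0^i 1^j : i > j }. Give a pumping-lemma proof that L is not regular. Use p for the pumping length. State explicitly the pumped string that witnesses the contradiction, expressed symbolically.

0^{p+1-k} 1^p

Assume L is regular; let p be its pumping constant.
Choose w = 0^{p+1} 1^p ∈ L, with |w| = 2p+1 ≥ p.
By the pumping lemma, w = xyz with |xy| ≤ p and |y| > 0.
Since the first p symbols of w are all 0's and |xy| ≤ p, y lies entirely in the leading 0-block: y = 0^k for some k with 1 ≤ k ≤ p.
Consider xy^0z = xz = 0^{p+1-k} 1^p. Since k ≥ 1, the 0-count p+1-k is at most p, so i > j fails; thus xz ∉ L.
Contradiction. Therefore L is not regular.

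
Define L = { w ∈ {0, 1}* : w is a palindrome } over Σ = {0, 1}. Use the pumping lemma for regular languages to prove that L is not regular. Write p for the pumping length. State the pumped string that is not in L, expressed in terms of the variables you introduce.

Assume L is regular. Let p be the pumping length given by the pumping lemma.
Take w = 0^p 1 0^p, a palindrome of length 2p+1 ≥ p.
The pumping lemma gives a decomposition w = xyz where |xy| ≤ p and y is nonempty.
Since the first p symbols of w are all 0's and |xy| ≤ p, y lies entirely in the leading 0-block: y = 0^k for some k with 1 ≤ k ≤ p.
Pump with i = 2: xy^2z = 0^{p+k} 1 0^p. Its reverse is 0^p 1 0^{p+k}, which differs from xy^2z since k ≥ 1. So xy^2z is not a palindrome and xy^2z ∉ L.
This contradicts the pumping lemma, so L is not regular.

0^{p+k} 1 0^p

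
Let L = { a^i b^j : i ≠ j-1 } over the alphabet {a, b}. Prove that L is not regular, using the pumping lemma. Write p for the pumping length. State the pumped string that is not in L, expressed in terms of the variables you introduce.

a^{p+p!} b^{p+p!+1}

Toward a contradiction, assume L is regular with pumping length p.
Choose w = a^p b^{p+p!+1}. Since p ≠ (p+p!+1)-1 = p+p!, w ∈ L; and |w| ≥ p.
The pumping lemma gives a decomposition w = xyz where |xy| ≤ p and y is nonempty.
Since the first p symbols of w are all a's and |xy| ≤ p, y lies entirely in the leading a-block: y = a^k for some k with 1 ≤ k ≤ p.
Since 1 ≤ k ≤ p, k divides p!; set t = 1 + p!/k. Then xy^t z has p + (p!/k)·k = p + p! copies of a. Now the a-count is p+p! and (b-count)-1 = (p+p!+1)-1 = p+p!, so i ≠ j-1 fails. So xy^t z = a^{p+p!} b^{p+p!+1} ∉ L.
This is a contradiction; hence L is not regular.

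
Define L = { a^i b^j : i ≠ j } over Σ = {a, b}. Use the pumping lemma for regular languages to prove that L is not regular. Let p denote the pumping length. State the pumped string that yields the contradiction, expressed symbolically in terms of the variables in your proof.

a^{p+p!} b^{p+p!}

Assume L is regular. Let p be the pumping length given by the pumping lemma.
Choose w = a^p b^{p+p!}. Since p ≠ p+p!, w ∈ L; and |w| ≥ p.
Write w = xyz as guaranteed by the lemma, with |xy| ≤ p and |y| > 0.
The first p characters of w are a's, so xy (and hence y) consists only of a's. Write y = a^k, 1 ≤ k ≤ p.
Since 1 ≤ k ≤ p, k divides p!; set t = 1 + p!/k. Then xy^t z has p + (p!/k)·k = p + p! copies of a. Now the a-count equals the b-count, so i ≠ j fails. So xy^t z = a^{p+p!} b^{p+p!} ∉ L.
This is a contradiction; hence L is not regular.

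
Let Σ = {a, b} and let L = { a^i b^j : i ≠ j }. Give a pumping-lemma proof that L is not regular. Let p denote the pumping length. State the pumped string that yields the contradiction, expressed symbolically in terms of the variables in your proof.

Assume L is regular; let p be its pumping constant.
Choose w = a^p b^{p+p!}. Since p ≠ p+p!, w ∈ L; and |w| ≥ p.
Write w = xyz as guaranteed by the lemma, with |xy| ≤ p and |y| > 0.
The first p characters of w are a's, so xy (and hence y) consists only of a's. Write y = a^k, 1 ≤ k ≤ p.
Since 1 ≤ k ≤ p, k divides p!; set t = 1 + p!/k. Then xy^t z has p + (p!/k)·k = p + p! copies of a. Now the a-count equals the b-count, so i ≠ j fails. So xy^t z = a^{p+p!} b^{p+p!} ∉ L.
Contradiction. Therefore L is not regular.

a^{p+p!} b^{p+p!}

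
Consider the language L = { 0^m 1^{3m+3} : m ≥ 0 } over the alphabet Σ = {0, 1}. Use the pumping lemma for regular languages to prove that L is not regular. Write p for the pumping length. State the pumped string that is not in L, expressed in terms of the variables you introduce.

Assume L is regular. Let p be the pumping length given by the pumping lemma.
Take w = 0^p 1^{3p+3}. Then w ∈ L and |w| = 4p+3 ≥ p.
Write w = xyz as guaranteed by the lemma, with |xy| ≤ p and |y| > 0.
Since the first p symbols of w are all 0's and |xy| ≤ p, y lies entirely in the leading 0-block: y = 0^k for some k with 1 ≤ k ≤ p.
Pump with i = 2: xy^2z = 0^{p+k} 1^{3p+3}. For this to lie in L we would need 3p+3 = 3(p+k)+3, which forces k = 0. But k ≥ 1, so xy^2z ∉ L.
Contradiction. Therefore L is not regular.

0^{p+k} 1^{3p+3}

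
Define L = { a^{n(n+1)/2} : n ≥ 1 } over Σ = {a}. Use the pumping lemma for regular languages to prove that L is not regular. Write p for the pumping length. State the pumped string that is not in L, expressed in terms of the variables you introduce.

Assume L is regular; let p be its pumping constant.
Take w = a^{p(p+1)/2} ∈ L with |w| = p(p+1)/2 ≥ p.
Write w = xyz as guaranteed by the lemma, with |xy| ≤ p and y is nonempty.
Then y = a^k for some k with 1 ≤ k ≤ p.
Pump with i = 2: xy^2z = a^{p(p+1)/2+k}. Since 1 ≤ k ≤ p, p(p+1)/2 < p(p+1)/2+k ≤ p(p+1)/2+p < (p+1)(p+2)/2, so p(p+1)/2+k is strictly between consecutive triangular numbers. So xy^2z ∉ L.
Contradiction. Therefore L is not regular.

a^{p(p+1)/2+k}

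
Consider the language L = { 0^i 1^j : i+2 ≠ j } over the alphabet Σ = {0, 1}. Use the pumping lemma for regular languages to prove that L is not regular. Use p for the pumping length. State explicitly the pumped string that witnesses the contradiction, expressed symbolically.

0^{p+p!} 1^{p+p!+2}

Assume L is regular. Let p be the pumping length given by the pumping lemma.
Choose w = 0^p 1^{p+p!+2}. Since p ≠ (p+p!+2)-2 = p+p!, w ∈ L; and |w| ≥ p.
Write w = xyz as guaranteed by the lemma, with |xy| ≤ p and y is nonempty.
The first p characters of w are 0's, so xy (and hence y) consists only of 0's. Write y = 0^k, 1 ≤ k ≤ p.
Since 1 ≤ k ≤ p, k divides p!; set t = 1 + p!/k. Then xy^t z has p + (p!/k)·k = p + p! copies of 0. Now the 0-count is p+p! and (1-count)-2 = (p+p!+2)-2 = p+p!, so i+2 ≠ j fails. So xy^t z = 0^{p+p!} 1^{p+p!+2} ∉ L.
This contradicts the pumping lemma, so L is not regular.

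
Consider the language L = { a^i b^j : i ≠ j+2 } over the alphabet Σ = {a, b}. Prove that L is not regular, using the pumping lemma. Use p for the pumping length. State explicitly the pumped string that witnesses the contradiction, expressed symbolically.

a^{p+p!} b^{p+p!-2}

Assume L is regular; let p be its pumping constant.
Choose w = a^p b^{p+p!-2}. Since p ≠ (p+p!-2)+2 = p+p!, w ∈ L; and |w| ≥ p.
By the pumping lemma, w = xyz with |xy| ≤ p and y is nonempty.
Since the first p symbols of w are all a's and |xy| ≤ p, y lies entirely in the leading a-block: y = a^k for some k with 1 ≤ k ≤ p.
Since 1 ≤ k ≤ p, k divides p!; set t = 1 + p!/k. Then xy^t z has p + (p!/k)·k = p + p! copies of a. Now the a-count is p+p! and (b-count)+2 = (p+p!-2)+2 = p+p!, so i ≠ j+2 fails. So xy^t z = a^{p+p!} b^{p+p!-2} ∉ L.
Contradiction. Therefore L is not regular.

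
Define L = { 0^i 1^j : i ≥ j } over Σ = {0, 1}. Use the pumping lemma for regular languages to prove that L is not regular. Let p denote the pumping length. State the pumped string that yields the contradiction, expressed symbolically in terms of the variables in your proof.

Toward a contradiction, assume L is regular with pumping length p.
Choose w = 0^p 1^p ∈ L, with |w| = 2p ≥ p.
Write w = xyz as guaranteed by the lemma, with |xy| ≤ p and |y| ≥ 1.
Since the first p symbols of w are all 0's and |xy| ≤ p, y lies entirely in the leading 0-block: y = 0^k for some k with 1 ≤ k ≤ p.
Consider xy^0z = xz = 0^{p-k} 1^p. Since k ≥ 1, the 0-count p-k is less than p, so i ≥ j fails; thus xz ∉ L.
This is a contradiction; hence L is not regular.

0^{p-k} 1^p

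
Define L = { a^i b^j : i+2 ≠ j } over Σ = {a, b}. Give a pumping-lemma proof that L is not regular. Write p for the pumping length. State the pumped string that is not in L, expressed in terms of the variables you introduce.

Assume L is regular; let p be its pumping constant.
Choose w = a^p b^{p+p!+2}. Since p ≠ (p+p!+2)-2 = p+p!, w ∈ L; and |w| ≥ p.
Write w = xyz as guaranteed by the lemma, with |xy| ≤ p and |y| ≥ 1.
Since the first p symbols of w are all a's and |xy| ≤ p, y lies entirely in the leading a-block: y = a^k for some k with 1 ≤ k ≤ p.
Since 1 ≤ k ≤ p, k divides p!; set t = 1 + p!/k. Then xy^t z has p + (p!/k)·k = p + p! copies of a. Now the a-count is p+p! and (b-count)-2 = (p+p!+2)-2 = p+p!, so i+2 ≠ j fails. So xy^t z = a^{p+p!} b^{p+p!+2} ∉ L.
Contradiction. Therefore L is not regular.

a^{p+p!} b^{p+p!+2}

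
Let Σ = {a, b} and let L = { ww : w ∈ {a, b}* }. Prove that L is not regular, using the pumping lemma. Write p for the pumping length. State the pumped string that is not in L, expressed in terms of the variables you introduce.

Toward a contradiction, assume L is regular with pumping length p.
Take w = a^p b^p a^p b^p = uu where u = a^pb^p; then w ∈ L and |w| = 4p ≥ p.
By the pumping lemma, w = xyz with |xy| ≤ p and |y| ≥ 1.
The first p characters of w are a's, so xy (and hence y) consists only of a's. Write y = a^k, 1 ≤ k ≤ p.
Pump with i = 2: xy^2z = a^{p+k} b^p a^p b^p, of length 4p+k. Suppose this equals vv. The string starts with a and ends with b, so v does too; thus the boundary between the two copies of v is a b→a transition. There is exactly one such transition, at position 2p+k, so |v| = 2p+k and |vv| = 4p+2k ≠ 4p+k since k ≥ 1. So xy^2z ∉ L.
This contradicts the pumping lemma, so L is not regular.

a^{p+k} b^p a^p b^p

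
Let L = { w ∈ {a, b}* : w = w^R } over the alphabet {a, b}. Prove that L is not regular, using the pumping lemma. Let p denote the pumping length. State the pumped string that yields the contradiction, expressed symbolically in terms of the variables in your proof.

Assume L is regular. Let p be the pumping length given by the pumping lemma.
Take w = a^p b a^p, a palindrome of length 2p+1 ≥ p.
Write w = xyz as guaranteed by the lemma, with |xy| ≤ p and y is nonempty.
Since the first p symbols of w are all a's and |xy| ≤ p, y lies entirely in the leading a-block: y = a^k for some k with 1 ≤ k ≤ p.
Pump with i = 2: xy^2z = a^{p+k} b a^p. Its reverse is a^p b a^{p+k}, which differs from xy^2z since k ≥ 1. So xy^2z is not a palindrome and xy^2z ∉ L.
This contradicts the pumping lemma, so L is not regular.

a^{p+k} b a^p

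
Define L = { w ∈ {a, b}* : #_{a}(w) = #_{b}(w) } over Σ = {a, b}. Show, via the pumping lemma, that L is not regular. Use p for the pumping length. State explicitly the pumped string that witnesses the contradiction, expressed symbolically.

a^{p+k} b^p

Assume L is regular; let p be its pumping constant.
Choose w = a^p b^p ∈ L with |w| = 2p ≥ p.
By the pumping lemma, w = xyz with |xy| ≤ p and |y| > 0.
Since the first p symbols of w are all a's and |xy| ≤ p, y lies entirely in the leading a-block: y = a^k for some k with 1 ≤ k ≤ p.
Pump with i = 2: xy^2z = a^{p+k} b^p has p+k occurrences of a but only p of b. Since k ≥ 1 the counts differ, so xy^2z ∉ L.
This contradicts the pumping lemma, so L is not regular.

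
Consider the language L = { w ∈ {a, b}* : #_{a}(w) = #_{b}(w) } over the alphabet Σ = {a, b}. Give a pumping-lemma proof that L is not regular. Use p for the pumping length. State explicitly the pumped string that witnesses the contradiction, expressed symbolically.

a^{p+k} b^p

Suppose for contradiction that L is regular, and let p be the pumping length.
Choose w = a^p b^p ∈ L with |w| = 2p ≥ p.
The pumping lemma gives a decomposition w = xyz where |xy| ≤ p and |y| > 0.
The first p characters of w are a's, so xy (and hence y) consists only of a's. Write y = a^k, 1 ≤ k ≤ p.
Pump with i = 2: xy^2z = a^{p+k} b^p has p+k occurrences of a but only p of b. Since k ≥ 1 the counts differ, so xy^2z ∉ L.
This contradicts the pumping lemma, so L is not regular.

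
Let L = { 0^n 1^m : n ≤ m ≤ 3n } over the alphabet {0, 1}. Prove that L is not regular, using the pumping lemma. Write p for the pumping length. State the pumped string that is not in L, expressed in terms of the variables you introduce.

0^{p+k} 1^p

Assume L is regular; let p be its pumping constant.
Take w = 0^p 1^p ∈ L (since p ≤ p ≤ 3p), with |w| = 2p ≥ p.
By the pumping lemma, w = xyz with |xy| ≤ p and y is nonempty.
Because |xy| ≤ p and w begins with p copies of 0, we have y = 0^k with 1 ≤ k ≤ p.
Pump with i = 2: xy^2z = 0^{p+k} 1^p. Now n = p+k > p = m, so the condition n ≤ m fails. Thus xy^2z ∉ L.
This is a contradiction; hence L is not regular.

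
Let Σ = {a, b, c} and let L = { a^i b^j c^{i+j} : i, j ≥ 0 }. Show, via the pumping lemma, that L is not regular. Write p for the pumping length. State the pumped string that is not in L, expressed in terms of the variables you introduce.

Suppose for contradiction that L is regular, and let p be the pumping length.
Take w = a^p b^p c^{2p} ∈ L (with i=j=p, i+j=2p), |w| = 4p ≥ p.
Write w = xyz as guaranteed by the lemma, with |xy| ≤ p and |y| > 0.
Because |xy| ≤ p and w begins with p copies of a, we have y = a^k with 1 ≤ k ≤ p.
Consider xy^2z = a^{p+k} b^p c^{2p}. Now the a- and b-counts sum to 2p+k, but the c-count is 2p ≠ 2p+k. So xy^2z ∉ L.
This is a contradiction; hence L is not regular.

a^{p+k} b^p c^{2p}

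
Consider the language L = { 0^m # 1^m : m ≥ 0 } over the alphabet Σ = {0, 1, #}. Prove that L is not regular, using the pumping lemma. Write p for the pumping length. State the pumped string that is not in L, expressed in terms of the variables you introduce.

0^{p+k} # 1^p

Toward a contradiction, assume L is regular with pumping length p.
Take w = 0^p # 1^p ∈ L with |w| = 2p+1 ≥ p.
By the pumping lemma, w = xyz with |xy| ≤ p and y is nonempty.
The first p characters of w are 0's, so xy (and hence y) consists only of 0's. Write y = 0^k, 1 ≤ k ≤ p.
Pump with i = 2: xy^2z = 0^{p+k} # 1^p, which would require p+k = p. But k ≥ 1, so xy^2z ∉ L.
This is a contradiction; hence L is not regular.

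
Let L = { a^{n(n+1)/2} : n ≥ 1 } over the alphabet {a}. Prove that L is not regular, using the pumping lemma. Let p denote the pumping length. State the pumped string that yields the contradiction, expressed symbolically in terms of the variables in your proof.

a^{p(p+1)/2+k}

Suppose for contradiction that L is regular, and let p be the pumping length.
Take w = a^{p(p+1)/2} ∈ L with |w| = p(p+1)/2 ≥ p.
The pumping lemma gives a decomposition w = xyz where |xy| ≤ p and |y| > 0.
Then y = a^k for some k with 1 ≤ k ≤ p.
Pump with i = 2: xy^2z = a^{p(p+1)/2+k}. Since 1 ≤ k ≤ p, p(p+1)/2 < p(p+1)/2+k ≤ p(p+1)/2+p < (p+1)(p+2)/2, so p(p+1)/2+k is strictly between consecutive triangular numbers. So xy^2z ∉ L.
This is a contradiction; hence L is not regular.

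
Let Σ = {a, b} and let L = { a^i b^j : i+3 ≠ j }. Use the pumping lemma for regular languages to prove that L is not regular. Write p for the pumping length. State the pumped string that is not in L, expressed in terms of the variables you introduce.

a^{p+p!} b^{p+p!+3}

Assume L is regular; let p be its pumping constant.
Choose w = a^p b^{p+p!+3}. Since p ≠ (p+p!+3)-3 = p+p!, w ∈ L; and |w| ≥ p.
Write w = xyz as guaranteed by the lemma, with |xy| ≤ p and |y| ≥ 1.
Because |xy| ≤ p and w begins with p copies of a, we have y = a^k with 1 ≤ k ≤ p.
Since 1 ≤ k ≤ p, k divides p!; set t = 1 + p!/k. Then xy^t z has p + (p!/k)·k = p + p! copies of a. Now the a-count is p+p! and (b-count)-3 = (p+p!+3)-3 = p+p!, so i+3 ≠ j fails. So xy^t z = a^{p+p!} b^{p+p!+3} ∉ L.
This is a contradiction; hence L is not regular.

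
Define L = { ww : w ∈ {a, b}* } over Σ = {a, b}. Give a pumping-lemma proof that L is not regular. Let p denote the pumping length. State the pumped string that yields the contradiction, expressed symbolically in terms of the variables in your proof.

a^{p+k} b^p a^p b^p

Suppose for contradiction that L is regular, and let p be the pumping length.
Take w = a^p b^p a^p b^p = uu where u = a^pb^p; then w ∈ L and |w| = 4p ≥ p.
By the pumping lemma, w = xyz with |xy| ≤ p and |y| > 0.
The first p characters of w are a's, so xy (and hence y) consists only of a's. Write y = a^k, 1 ≤ k ≤ p.
Pump with i = 2: xy^2z = a^{p+k} b^p a^p b^p, of length 4p+k. Suppose this equals vv. The string starts with a and ends with b, so v does too; thus the boundary between the two copies of v is a b→a transition. There is exactly one such transition, at position 2p+k, so |v| = 2p+k and |vv| = 4p+2k ≠ 4p+k since k ≥ 1. So xy^2z ∉ L.
Contradiction. Therefore L is not regular.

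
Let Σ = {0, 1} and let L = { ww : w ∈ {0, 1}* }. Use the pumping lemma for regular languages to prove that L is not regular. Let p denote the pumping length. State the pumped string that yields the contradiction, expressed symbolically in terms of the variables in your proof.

Suppose for contradiction that L is regular, and let p be the pumping length.
Take w = 0^p 1^p 0^p 1^p = uu where u = 0^p1^p; then w ∈ L and |w| = 4p ≥ p.
Write w = xyz as guaranteed by the lemma, with |xy| ≤ p and |y| ≥ 1.
Since the first p symbols of w are all 0's and |xy| ≤ p, y lies entirely in the leading 0-block: y = 0^k for some k with 1 ≤ k ≤ p.
Pump with i = 2: xy^2z = 0^{p+k} 1^p 0^p 1^p, of length 4p+k. Suppose this equals vv. The string starts with 0 and ends with 1, so v does too; thus the boundary between the two copies of v is a 1→0 transition. There is exactly one such transition, at position 2p+k, so |v| = 2p+k and |vv| = 4p+2k ≠ 4p+k since k ≥ 1. So xy^2z ∉ L.
Contradiction. Therefore L is not regular.

0^{p+k} 1^p 0^p 1^p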